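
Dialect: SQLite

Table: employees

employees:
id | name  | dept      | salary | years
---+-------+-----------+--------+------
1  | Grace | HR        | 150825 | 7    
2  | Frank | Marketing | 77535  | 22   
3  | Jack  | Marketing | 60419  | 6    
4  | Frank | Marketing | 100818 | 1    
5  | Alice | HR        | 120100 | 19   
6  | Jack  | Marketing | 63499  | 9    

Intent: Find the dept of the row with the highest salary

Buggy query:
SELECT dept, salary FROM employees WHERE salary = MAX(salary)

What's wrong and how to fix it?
Bug: MAX(salary) is an aggregate and cannot be used directly in WHERE

Fix: Use a subquery: WHERE salary = (SELECT MAX(salary) FROM employees)

Corrected query:
SELECT dept, salary FROM employees WHERE salary = (SELECT MAX(salary) FROM employees)

Result:
dept | salary
-----+-------
HR   | 150825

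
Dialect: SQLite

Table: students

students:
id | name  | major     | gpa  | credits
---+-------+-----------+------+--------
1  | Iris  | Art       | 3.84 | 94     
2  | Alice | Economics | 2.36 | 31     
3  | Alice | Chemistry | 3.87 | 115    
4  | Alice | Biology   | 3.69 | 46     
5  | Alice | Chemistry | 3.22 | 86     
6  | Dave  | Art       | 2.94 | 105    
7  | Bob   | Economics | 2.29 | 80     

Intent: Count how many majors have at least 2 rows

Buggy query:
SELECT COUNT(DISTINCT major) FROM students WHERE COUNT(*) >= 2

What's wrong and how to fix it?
Bug: WHERE filters individual rows, not groups, so a group-level COUNT is invalid there

Fix: Group first with HAVING COUNT(*) >= 2, then COUNT the resulting groups

Corrected query:
SELECT COUNT(*) FROM (SELECT major FROM students GROUP BY major HAVING COUNT(*) >= 2)

Result:
COUNT(*)
--------
3       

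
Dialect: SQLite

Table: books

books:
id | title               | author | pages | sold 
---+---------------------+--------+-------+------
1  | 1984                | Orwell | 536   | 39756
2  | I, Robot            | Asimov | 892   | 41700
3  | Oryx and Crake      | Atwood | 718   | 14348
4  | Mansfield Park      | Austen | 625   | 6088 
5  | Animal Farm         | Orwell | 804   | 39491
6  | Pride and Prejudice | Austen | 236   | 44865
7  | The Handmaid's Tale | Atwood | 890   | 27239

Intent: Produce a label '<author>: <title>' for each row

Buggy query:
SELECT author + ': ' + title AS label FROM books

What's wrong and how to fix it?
Bug: SQLite uses || for string concatenation; + coerces text to numbers (yielding 0)

Fix: Use the || operator for string concatenation

Corrected query:
SELECT author || ': ' || title AS label FROM books

Result:
label                      
---------------------------
Orwell: 1984               
Asimov: I, Robot           
Atwood: Oryx and Crake     
Austen: Mansfield Park     
Orwell: Animal Farm        
Austen: Pride and Prejudice
Atwood: The Handmaid's Tale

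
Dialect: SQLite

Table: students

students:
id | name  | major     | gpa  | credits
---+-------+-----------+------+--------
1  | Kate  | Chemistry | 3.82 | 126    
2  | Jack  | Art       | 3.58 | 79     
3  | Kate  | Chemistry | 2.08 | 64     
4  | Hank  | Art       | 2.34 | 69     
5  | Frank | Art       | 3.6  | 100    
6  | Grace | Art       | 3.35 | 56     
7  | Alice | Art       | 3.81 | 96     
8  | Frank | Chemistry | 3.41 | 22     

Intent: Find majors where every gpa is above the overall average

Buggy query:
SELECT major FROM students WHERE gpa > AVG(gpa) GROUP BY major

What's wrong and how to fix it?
Bug: AVG() is an aggregate; it can't sit directly in WHERE

Fix: Use a subquery for AVG and a HAVING MIN(...) filter so the condition holds for every row in the group

Corrected query:
SELECT major FROM students GROUP BY major HAVING MIN(gpa) > (SELECT AVG(gpa) FROM students)

Result:
(no rows)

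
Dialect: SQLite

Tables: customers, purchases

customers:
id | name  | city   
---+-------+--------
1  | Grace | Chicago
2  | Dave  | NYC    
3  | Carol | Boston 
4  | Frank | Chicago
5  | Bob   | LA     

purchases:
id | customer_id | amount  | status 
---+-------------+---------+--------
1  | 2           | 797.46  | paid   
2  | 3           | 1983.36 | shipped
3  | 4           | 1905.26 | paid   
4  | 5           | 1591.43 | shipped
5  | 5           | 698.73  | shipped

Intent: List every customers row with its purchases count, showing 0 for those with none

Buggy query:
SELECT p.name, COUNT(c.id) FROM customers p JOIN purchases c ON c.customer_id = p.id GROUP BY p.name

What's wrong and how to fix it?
Bug: INNER JOIN drops customers rows that have no matching purchases rows

Fix: Use LEFT JOIN so parents without children still appear (COUNT(c.id) gives 0)

Corrected query:
SELECT p.name, COUNT(c.id) FROM customers p LEFT JOIN purchases c ON c.customer_id = p.id GROUP BY p.name

Result:
name  | COUNT(c.id)
------+------------
Bob   | 2          
Carol | 1          
Dave  | 1          
Frank | 1          
Grace | 0          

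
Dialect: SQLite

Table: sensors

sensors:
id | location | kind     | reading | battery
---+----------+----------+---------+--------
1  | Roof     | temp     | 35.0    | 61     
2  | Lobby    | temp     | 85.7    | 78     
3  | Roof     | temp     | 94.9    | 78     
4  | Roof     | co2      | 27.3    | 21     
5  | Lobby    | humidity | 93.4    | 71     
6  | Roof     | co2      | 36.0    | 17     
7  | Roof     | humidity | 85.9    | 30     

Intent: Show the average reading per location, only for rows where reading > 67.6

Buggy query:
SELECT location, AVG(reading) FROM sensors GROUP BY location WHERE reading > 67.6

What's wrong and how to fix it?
Bug: Row-level WHERE must come before GROUP BY in the clause order

Fix: Place WHERE between FROM and GROUP BY

Corrected query:
SELECT location, AVG(reading) FROM sensors WHERE reading > 67.6 GROUP BY location

Result:
location | AVG(reading)
---------+-------------
Lobby    | 89.55       
Roof     | 90.4        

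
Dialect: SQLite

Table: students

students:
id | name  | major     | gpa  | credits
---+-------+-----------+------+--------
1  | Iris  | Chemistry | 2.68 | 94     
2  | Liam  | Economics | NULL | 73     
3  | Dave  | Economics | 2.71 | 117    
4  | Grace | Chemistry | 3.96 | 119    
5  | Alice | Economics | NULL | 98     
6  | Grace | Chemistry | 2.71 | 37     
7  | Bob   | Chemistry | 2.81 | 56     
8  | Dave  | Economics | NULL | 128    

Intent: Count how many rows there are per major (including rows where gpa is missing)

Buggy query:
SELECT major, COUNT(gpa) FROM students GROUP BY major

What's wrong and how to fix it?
Bug: COUNT(gpa) skips NULLs, so groups with missing gpa are undercounted

Fix: Replace COUNT(gpa) with COUNT(*)

Corrected query:
SELECT major, COUNT(*) FROM students GROUP BY major

Result:
major     | COUNT(*)
----------+---------
Chemistry | 4       
Economics | 4       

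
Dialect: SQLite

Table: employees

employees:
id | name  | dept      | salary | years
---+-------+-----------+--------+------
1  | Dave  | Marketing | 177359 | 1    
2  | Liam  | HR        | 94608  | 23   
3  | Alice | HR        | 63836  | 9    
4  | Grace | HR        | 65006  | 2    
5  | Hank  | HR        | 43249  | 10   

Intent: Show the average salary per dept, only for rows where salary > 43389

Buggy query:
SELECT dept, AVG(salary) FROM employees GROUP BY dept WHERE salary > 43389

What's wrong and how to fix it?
Bug: WHERE cannot follow GROUP BY

Fix: Move the WHERE clause before GROUP BY

Corrected query:
SELECT dept, AVG(salary) FROM employees WHERE salary > 43389 GROUP BY dept

Result:
dept      | AVG(salary) 
----------+-------------
HR        | 74483.333333
Marketing | 177359      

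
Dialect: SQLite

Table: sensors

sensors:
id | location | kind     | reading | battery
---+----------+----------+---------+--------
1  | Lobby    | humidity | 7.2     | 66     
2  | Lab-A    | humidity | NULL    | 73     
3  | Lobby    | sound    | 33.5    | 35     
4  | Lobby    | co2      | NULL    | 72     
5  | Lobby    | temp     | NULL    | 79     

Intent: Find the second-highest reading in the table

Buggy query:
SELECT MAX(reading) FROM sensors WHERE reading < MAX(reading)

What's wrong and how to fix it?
Bug: MAX(reading) on the right of the comparison is an aggregate-in-WHERE error

Fix: Compute the overall MAX in a subquery, then take MAX of rows below it

Corrected query:
SELECT MAX(reading) FROM sensors WHERE reading < (SELECT MAX(reading) FROM sensors)

Result:
MAX(reading)
------------
7.2         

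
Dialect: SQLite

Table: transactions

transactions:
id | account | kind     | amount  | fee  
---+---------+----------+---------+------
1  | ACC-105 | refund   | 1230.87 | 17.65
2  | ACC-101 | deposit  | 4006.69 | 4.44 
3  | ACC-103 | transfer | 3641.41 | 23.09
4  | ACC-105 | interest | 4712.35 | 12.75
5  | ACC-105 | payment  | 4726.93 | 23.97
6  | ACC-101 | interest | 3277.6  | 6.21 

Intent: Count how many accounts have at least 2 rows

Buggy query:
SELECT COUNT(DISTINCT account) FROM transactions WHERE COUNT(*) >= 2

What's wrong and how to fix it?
Bug: COUNT(*) cannot appear in WHERE; the per-group count doesn't exist yet

Fix: Group first with HAVING COUNT(*) >= 2, then COUNT the resulting groups

Corrected query:
SELECT COUNT(*) FROM (SELECT account FROM transactions GROUP BY account HAVING COUNT(*) >= 2)

Result:
COUNT(*)
--------
2       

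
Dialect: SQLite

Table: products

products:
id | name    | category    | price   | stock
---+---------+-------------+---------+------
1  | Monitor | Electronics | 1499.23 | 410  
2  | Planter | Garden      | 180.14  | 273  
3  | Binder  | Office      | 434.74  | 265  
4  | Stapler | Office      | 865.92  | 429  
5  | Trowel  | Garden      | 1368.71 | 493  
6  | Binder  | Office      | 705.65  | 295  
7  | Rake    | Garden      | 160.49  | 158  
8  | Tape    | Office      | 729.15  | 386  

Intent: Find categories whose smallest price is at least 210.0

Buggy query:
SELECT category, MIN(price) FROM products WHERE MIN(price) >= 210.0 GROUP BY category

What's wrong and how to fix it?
Bug: MIN() in WHERE is a misuse of aggregate

Fix: Replace WHERE with HAVING after the GROUP BY

Corrected query:
SELECT category, MIN(price) FROM products GROUP BY category HAVING MIN(price) >= 210.0

Result:
category    | MIN(price)
------------+-----------
Electronics | 1499.23   
Office      | 434.74    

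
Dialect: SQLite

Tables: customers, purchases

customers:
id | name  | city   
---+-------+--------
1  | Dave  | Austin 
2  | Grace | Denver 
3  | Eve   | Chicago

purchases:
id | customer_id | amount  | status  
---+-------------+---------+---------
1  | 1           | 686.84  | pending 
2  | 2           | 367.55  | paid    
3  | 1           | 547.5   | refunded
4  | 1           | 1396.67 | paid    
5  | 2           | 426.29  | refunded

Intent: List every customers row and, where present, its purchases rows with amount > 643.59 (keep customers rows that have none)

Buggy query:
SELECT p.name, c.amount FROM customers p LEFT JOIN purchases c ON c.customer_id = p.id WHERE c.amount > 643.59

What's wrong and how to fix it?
Bug: Filtering c.amount in WHERE discards the NULL rows produced by LEFT JOIN, turning it into an inner join

Fix: Move the right-table condition into the ON clause so unmatched parents are kept

Corrected query:
SELECT p.name, c.amount FROM customers p LEFT JOIN purchases c ON c.customer_id = p.id AND c.amount > 643.59

Result:
name  | amount 
------+--------
Dave  | 686.84 
Dave  | 1396.67
Grace | NULL   
Eve   | NULL   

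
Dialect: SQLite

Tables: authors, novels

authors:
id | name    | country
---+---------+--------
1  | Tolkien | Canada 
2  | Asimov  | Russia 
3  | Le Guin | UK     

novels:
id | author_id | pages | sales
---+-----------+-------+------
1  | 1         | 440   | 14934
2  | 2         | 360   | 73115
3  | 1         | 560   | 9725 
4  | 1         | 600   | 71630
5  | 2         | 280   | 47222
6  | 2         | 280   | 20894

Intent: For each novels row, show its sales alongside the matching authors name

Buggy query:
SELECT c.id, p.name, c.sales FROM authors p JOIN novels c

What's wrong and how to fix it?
Bug: JOIN with no ON clause produces a cartesian product; every novels row pairs with every authors row

Fix: Specify the join condition linking the foreign key to the parent id

Corrected query:
SELECT c.id, p.name, c.sales FROM authors p JOIN novels c ON c.author_id = p.id

Result:
id | name    | sales
---+---------+------
1  | Tolkien | 14934
2  | Asimov  | 73115
3  | Tolkien | 9725 
4  | Tolkien | 71630
5  | Asimov  | 47222
6  | Asimov  | 20894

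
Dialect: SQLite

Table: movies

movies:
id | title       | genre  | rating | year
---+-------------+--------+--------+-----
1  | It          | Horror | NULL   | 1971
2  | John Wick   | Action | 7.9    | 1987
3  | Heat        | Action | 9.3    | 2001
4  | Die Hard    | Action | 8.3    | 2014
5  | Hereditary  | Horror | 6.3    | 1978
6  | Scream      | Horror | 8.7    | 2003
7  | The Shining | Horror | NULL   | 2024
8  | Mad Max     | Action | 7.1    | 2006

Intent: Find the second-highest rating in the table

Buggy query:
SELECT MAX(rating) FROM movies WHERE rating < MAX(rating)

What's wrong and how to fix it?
Bug: The inner MAX is an aggregate inside WHERE, which is not allowed

Fix: Put the inner MAX in a scalar subquery

Corrected query:
SELECT MAX(rating) FROM movies WHERE rating < (SELECT MAX(rating) FROM movies)

Result:
MAX(rating)
-----------
8.7        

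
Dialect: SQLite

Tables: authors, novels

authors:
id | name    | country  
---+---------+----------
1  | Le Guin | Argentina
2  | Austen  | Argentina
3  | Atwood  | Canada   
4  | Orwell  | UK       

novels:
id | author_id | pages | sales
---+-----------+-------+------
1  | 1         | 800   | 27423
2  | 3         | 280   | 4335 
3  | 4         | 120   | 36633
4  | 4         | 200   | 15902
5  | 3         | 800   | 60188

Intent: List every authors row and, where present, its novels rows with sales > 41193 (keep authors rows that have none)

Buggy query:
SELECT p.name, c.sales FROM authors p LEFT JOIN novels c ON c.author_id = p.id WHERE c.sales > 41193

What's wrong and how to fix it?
Bug: A WHERE condition on the right-hand table after LEFT JOIN drops unmatched parents

Fix: Move the right-table condition into the ON clause so unmatched parents are kept

Corrected query:
SELECT p.name, c.sales FROM authors p LEFT JOIN novels c ON c.author_id = p.id AND c.sales > 41193

Result:
name    | sales
--------+------
Le Guin | NULL 
Austen  | NULL 
Atwood  | 60188
Orwell  | NULL 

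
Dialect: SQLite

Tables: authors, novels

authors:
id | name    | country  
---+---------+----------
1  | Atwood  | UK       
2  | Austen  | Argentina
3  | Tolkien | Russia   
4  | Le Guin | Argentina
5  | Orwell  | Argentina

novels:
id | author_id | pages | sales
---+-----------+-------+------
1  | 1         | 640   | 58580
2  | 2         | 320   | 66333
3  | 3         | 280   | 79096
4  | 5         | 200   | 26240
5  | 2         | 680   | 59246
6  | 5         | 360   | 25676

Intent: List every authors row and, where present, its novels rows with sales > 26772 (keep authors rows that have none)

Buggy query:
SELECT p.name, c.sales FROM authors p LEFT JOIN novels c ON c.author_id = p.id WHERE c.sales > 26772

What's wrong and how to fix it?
Bug: Filtering c.sales in WHERE discards the NULL rows produced by LEFT JOIN, turning it into an inner join

Fix: Move the right-table condition into the ON clause so unmatched parents are kept

Corrected query:
SELECT p.name, c.sales FROM authors p LEFT JOIN novels c ON c.author_id = p.id AND c.sales > 26772

Result:
name    | sales
--------+------
Atwood  | 58580
Austen  | 59246
Austen  | 66333
Tolkien | 79096
Le Guin | NULL 
Orwell  | NULL 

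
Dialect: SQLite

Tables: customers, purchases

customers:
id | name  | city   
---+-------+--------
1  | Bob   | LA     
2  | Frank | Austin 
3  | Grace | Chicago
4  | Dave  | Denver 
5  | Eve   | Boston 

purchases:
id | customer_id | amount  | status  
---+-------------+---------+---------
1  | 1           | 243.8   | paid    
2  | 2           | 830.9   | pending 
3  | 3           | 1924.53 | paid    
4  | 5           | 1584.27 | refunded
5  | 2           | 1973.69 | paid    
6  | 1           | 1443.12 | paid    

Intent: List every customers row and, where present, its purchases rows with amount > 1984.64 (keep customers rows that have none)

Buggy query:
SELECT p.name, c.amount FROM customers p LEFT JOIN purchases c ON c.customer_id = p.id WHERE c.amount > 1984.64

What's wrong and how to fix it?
Bug: A WHERE condition on the right-hand table after LEFT JOIN drops unmatched parents

Fix: Move the right-table condition into the ON clause so unmatched parents are kept

Corrected query:
SELECT p.name, c.amount FROM customers p LEFT JOIN purchases c ON c.customer_id = p.id AND c.amount > 1984.64

Result:
name  | amount
------+-------
Bob   | NULL  
Frank | NULL  
Grace | NULL  
Dave  | NULL  
Eve   | NULL  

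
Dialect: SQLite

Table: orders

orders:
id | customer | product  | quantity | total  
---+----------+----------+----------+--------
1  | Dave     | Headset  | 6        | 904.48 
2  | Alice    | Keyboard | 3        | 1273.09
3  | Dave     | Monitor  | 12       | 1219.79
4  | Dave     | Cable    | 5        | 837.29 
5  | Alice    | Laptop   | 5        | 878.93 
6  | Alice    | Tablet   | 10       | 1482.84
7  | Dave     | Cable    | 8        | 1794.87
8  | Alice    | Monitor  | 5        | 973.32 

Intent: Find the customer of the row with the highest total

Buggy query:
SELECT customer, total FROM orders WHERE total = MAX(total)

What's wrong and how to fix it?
Bug: WHERE is evaluated per row; an aggregate over the whole table isn't defined there

Fix: Use a subquery: WHERE total = (SELECT MAX(total) FROM orders)

Corrected query:
SELECT customer, total FROM orders WHERE total = (SELECT MAX(total) FROM orders)

Result:
customer | total  
---------+--------
Dave     | 1794.87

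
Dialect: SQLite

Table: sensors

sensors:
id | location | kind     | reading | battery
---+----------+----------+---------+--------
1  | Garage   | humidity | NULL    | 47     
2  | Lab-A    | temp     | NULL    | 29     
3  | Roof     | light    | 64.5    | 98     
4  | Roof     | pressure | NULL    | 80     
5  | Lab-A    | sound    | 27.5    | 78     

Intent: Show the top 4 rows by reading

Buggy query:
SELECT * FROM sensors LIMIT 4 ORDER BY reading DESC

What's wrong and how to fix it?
Bug: ORDER BY cannot follow LIMIT; LIMIT is the final clause

Fix: Swap the clauses: ORDER BY first, then LIMIT

Corrected query:
SELECT * FROM sensors ORDER BY reading DESC LIMIT 4

Result:
id | location | kind     | reading | battery
---+----------+----------+---------+--------
3  | Roof     | light    | 64.5    | 98     
5  | Lab-A    | sound    | 27.5    | 78     
1  | Garage   | humidity | NULL    | 47     
2  | Lab-A    | temp     | NULL    | 29     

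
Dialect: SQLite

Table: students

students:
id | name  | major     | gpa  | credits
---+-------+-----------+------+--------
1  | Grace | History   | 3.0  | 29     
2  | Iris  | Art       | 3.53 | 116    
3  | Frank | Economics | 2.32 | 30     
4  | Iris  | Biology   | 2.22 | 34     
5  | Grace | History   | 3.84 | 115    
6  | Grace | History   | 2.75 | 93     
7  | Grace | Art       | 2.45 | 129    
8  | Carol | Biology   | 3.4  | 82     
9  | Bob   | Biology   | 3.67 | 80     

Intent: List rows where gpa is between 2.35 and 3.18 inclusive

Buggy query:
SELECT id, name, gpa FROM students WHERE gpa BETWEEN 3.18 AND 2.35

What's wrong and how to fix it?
Bug: BETWEEN expects the lower bound first; with 3.18 AND 2.35 the range is empty

Fix: Write BETWEEN 2.35 AND 3.18

Corrected query:
SELECT id, name, gpa FROM students WHERE gpa BETWEEN 2.35 AND 3.18

Result:
id | name  | gpa 
---+-------+-----
1  | Grace | 3   
6  | Grace | 2.75
7  | Grace | 2.45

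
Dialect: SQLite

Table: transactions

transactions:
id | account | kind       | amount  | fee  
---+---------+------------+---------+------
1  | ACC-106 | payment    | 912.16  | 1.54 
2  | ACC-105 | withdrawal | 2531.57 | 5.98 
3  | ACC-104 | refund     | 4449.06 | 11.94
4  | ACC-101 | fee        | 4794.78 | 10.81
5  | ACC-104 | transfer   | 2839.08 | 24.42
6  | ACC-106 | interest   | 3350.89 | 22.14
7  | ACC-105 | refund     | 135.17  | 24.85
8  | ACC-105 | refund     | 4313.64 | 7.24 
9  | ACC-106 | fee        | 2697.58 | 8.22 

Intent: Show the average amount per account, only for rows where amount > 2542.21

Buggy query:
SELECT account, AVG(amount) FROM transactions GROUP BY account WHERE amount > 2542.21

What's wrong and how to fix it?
Bug: Row-level WHERE must come before GROUP BY in the clause order

Fix: Place WHERE between FROM and GROUP BY

Corrected query:
SELECT account, AVG(amount) FROM transactions WHERE amount > 2542.21 GROUP BY account

Result:
account | AVG(amount)
--------+------------
ACC-101 | 4794.78    
ACC-104 | 3644.07    
ACC-105 | 4313.64    
ACC-106 | 3024.235   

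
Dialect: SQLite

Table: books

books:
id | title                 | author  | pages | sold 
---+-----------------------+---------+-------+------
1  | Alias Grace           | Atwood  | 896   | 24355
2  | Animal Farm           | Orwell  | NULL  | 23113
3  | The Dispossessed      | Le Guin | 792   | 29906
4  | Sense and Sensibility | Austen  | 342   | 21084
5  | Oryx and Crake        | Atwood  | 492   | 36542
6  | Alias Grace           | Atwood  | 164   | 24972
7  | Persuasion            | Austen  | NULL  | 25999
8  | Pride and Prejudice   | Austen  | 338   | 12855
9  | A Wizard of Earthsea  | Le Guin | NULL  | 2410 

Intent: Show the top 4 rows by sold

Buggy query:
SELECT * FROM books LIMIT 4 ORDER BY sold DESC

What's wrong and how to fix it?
Bug: LIMIT must come after ORDER BY

Fix: Sort with ORDER BY, then apply LIMIT

Corrected query:
SELECT * FROM books ORDER BY sold DESC LIMIT 4

Result:
id | title            | author  | pages | sold 
---+------------------+---------+-------+------
5  | Oryx and Crake   | Atwood  | 492   | 36542
3  | The Dispossessed | Le Guin | 792   | 29906
7  | Persuasion       | Austen  | NULL  | 25999
6  | Alias Grace      | Atwood  | 164   | 24972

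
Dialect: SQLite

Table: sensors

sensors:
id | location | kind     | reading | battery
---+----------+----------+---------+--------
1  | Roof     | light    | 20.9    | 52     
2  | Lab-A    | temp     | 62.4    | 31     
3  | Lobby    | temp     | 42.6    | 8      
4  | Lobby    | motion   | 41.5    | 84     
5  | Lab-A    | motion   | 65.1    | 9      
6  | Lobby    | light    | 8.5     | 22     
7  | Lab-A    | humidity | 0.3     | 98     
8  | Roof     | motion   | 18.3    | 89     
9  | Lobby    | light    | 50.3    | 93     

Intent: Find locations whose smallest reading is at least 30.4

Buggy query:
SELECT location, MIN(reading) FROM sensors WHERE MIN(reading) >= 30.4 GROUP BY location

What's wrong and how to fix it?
Bug: MIN() in WHERE is a misuse of aggregate

Fix: Use HAVING for the per-group MIN condition

Corrected query:
SELECT location, MIN(reading) FROM sensors GROUP BY location HAVING MIN(reading) >= 30.4

Result:
(no rows)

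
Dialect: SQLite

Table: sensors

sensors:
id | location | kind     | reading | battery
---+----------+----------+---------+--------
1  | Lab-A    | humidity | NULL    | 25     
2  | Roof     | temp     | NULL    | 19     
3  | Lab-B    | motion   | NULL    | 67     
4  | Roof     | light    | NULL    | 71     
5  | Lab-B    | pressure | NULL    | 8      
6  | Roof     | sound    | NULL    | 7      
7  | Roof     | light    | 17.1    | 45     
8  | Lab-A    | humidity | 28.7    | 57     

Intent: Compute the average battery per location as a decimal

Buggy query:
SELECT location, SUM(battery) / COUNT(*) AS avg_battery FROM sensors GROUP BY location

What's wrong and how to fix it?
Bug: Both operands are integers, so '/' performs integer division and truncates

Fix: Multiply by 1.0 (or CAST to REAL) to force floating-point division

Corrected query:
SELECT location, SUM(battery) * 1.0 / COUNT(*) AS avg_battery FROM sensors GROUP BY location

Result:
location | avg_battery
---------+------------
Lab-A    | 41         
Lab-B    | 37.5       
Roof     | 35.5       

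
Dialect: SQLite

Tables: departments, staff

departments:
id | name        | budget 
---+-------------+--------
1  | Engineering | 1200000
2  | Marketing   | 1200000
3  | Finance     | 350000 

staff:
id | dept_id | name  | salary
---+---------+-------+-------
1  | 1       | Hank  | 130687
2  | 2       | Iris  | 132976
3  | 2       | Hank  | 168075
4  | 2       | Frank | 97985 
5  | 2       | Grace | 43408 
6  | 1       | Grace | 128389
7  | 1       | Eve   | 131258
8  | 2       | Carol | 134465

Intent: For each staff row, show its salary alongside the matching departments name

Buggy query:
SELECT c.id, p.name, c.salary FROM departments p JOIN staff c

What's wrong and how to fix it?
Bug: JOIN with no ON clause produces a cartesian product; every staff row pairs with every departments row

Fix: Specify the join condition linking the foreign key to the parent id

Corrected query:
SELECT c.id, p.name, c.salary FROM departments p JOIN staff c ON c.dept_id = p.id

Result:
id | name        | salary
---+-------------+-------
1  | Engineering | 130687
2  | Marketing   | 132976
3  | Marketing   | 168075
4  | Marketing   | 97985 
5  | Marketing   | 43408 
6  | Engineering | 128389
7  | Engineering | 131258
8  | Marketing   | 134465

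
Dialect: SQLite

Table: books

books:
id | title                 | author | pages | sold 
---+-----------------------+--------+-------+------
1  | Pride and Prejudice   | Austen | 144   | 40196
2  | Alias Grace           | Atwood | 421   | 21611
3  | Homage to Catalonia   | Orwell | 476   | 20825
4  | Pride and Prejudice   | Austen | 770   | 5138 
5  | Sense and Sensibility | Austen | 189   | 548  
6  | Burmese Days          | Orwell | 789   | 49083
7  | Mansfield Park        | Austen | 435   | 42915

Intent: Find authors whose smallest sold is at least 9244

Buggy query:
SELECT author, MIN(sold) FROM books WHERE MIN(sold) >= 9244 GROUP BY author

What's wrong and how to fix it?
Bug: MIN() in WHERE is a misuse of aggregate

Fix: Use HAVING for the per-group MIN condition

Corrected query:
SELECT author, MIN(sold) FROM books GROUP BY author HAVING MIN(sold) >= 9244

Result:
author | MIN(sold)
-------+----------
Atwood | 21611    
Orwell | 20825    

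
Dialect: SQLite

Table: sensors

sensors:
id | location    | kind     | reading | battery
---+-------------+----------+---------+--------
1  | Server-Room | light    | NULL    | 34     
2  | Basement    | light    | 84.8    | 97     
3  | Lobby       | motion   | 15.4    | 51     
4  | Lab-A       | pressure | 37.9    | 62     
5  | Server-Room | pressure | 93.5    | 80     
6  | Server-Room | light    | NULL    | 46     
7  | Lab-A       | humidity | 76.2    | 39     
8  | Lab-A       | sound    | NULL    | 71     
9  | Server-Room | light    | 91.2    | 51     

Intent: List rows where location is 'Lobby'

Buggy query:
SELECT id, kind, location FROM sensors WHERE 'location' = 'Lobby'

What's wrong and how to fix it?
Bug: Single quotes denote string literals in SQL; the column name is being compared as a constant string

Fix: Remove the quotes around the column name (or use double quotes for an identifier)

Corrected query:
SELECT id, kind, location FROM sensors WHERE location = 'Lobby'

Result:
id | kind   | location
---+--------+---------
3  | motion | Lobby   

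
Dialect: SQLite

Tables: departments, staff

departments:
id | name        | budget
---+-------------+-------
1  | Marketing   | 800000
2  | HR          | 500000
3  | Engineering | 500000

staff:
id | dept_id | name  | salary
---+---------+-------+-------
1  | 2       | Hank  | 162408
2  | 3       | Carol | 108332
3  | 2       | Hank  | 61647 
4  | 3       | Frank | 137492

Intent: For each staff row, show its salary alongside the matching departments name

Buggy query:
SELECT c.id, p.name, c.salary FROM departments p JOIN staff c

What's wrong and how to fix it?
Bug: JOIN with no ON clause produces a cartesian product; every staff row pairs with every departments row

Fix: Specify the join condition linking the foreign key to the parent id

Corrected query:
SELECT c.id, p.name, c.salary FROM departments p JOIN staff c ON c.dept_id = p.id

Result:
id | name        | salary
---+-------------+-------
1  | HR          | 162408
2  | Engineering | 108332
3  | HR          | 61647 
4  | Engineering | 137492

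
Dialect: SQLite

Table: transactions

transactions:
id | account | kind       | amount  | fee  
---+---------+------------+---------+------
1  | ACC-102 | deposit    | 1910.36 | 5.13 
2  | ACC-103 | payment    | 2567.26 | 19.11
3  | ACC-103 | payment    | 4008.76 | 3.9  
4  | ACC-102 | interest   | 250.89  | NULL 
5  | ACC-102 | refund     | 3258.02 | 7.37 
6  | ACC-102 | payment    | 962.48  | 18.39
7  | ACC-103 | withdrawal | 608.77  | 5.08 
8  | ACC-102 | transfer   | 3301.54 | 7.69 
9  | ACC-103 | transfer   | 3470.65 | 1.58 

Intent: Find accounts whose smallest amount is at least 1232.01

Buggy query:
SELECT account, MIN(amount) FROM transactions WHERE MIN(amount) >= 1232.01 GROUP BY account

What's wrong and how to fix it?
Bug: MIN() in WHERE is a misuse of aggregate

Fix: Use HAVING for the per-group MIN condition

Corrected query:
SELECT account, MIN(amount) FROM transactions GROUP BY account HAVING MIN(amount) >= 1232.01

Result:
(no rows)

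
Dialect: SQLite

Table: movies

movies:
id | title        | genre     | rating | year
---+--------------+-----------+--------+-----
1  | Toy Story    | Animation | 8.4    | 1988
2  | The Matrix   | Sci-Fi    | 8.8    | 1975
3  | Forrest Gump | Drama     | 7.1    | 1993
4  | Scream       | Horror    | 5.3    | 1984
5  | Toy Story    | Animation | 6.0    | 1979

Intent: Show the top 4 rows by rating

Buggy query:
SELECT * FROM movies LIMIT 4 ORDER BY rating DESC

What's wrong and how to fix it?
Bug: ORDER BY cannot follow LIMIT; LIMIT is the final clause

Fix: Sort with ORDER BY, then apply LIMIT

Corrected query:
SELECT * FROM movies ORDER BY rating DESC LIMIT 4

Result:
id | title        | genre     | rating | year
---+--------------+-----------+--------+-----
2  | The Matrix   | Sci-Fi    | 8.8    | 1975
1  | Toy Story    | Animation | 8.4    | 1988
3  | Forrest Gump | Drama     | 7.1    | 1993
5  | Toy Story    | Animation | 6      | 1979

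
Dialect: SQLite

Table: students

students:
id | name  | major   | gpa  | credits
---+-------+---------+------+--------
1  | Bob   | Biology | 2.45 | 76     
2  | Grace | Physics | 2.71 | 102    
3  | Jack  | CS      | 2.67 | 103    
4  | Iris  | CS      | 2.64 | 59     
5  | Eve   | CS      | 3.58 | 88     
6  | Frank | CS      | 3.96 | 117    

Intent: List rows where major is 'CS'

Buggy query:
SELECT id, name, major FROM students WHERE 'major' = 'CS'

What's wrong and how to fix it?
Bug: 'major' in single quotes is a string literal, not the column; the comparison is literal-vs-literal and never true

Fix: Reference the column as major without single quotes

Corrected query:
SELECT id, name, major FROM students WHERE major = 'CS'

Result:
id | name  | major
---+-------+------
3  | Jack  | CS   
4  | Iris  | CS   
5  | Eve   | CS   
6  | Frank | CS   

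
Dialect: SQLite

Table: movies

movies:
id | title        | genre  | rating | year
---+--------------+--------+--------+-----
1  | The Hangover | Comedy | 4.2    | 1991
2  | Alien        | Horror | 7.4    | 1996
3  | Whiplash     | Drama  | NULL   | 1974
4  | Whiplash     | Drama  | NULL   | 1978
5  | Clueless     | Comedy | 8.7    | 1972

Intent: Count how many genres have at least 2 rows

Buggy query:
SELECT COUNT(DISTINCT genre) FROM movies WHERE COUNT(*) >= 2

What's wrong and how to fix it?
Bug: WHERE filters individual rows, not groups, so a group-level COUNT is invalid there

Fix: Use a subquery that GROUPs and filters with HAVING, then count its rows

Corrected query:
SELECT COUNT(*) FROM (SELECT genre FROM movies GROUP BY genre HAVING COUNT(*) >= 2)

Result:
COUNT(*)
--------
2       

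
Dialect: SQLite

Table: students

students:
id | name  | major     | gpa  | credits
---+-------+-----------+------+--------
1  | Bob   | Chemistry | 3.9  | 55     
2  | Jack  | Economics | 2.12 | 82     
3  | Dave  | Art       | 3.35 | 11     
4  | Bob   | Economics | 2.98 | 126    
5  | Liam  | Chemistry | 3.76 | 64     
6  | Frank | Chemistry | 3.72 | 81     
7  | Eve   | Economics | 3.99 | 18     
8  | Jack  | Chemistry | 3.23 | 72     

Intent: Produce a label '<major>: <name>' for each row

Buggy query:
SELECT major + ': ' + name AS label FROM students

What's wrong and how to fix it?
Bug: '+' is numeric addition; on text columns SQLite converts them to 0 instead of concatenating

Fix: Use the || operator for string concatenation

Corrected query:
SELECT major || ': ' || name AS label FROM students

Result:
label           
----------------
Chemistry: Bob  
Economics: Jack 
Art: Dave       
Economics: Bob  
Chemistry: Liam 
Chemistry: Frank
Economics: Eve  
Chemistry: Jack 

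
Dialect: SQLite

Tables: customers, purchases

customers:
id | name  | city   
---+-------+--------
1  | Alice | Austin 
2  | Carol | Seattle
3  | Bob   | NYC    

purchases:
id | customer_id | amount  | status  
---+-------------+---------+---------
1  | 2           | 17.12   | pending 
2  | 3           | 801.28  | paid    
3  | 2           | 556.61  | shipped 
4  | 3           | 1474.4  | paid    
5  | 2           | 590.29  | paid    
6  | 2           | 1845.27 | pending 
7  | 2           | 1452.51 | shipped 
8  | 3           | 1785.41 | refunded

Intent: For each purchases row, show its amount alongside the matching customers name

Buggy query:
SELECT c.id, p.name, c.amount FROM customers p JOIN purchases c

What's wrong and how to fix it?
Bug: Missing join condition: each purchases row is matched to all customers rows instead of just its own

Fix: Specify the join condition linking the foreign key to the parent id

Corrected query:
SELECT c.id, p.name, c.amount FROM customers p JOIN purchases c ON c.customer_id = p.id

Result:
id | name  | amount 
---+-------+--------
1  | Carol | 17.12  
2  | Bob   | 801.28 
3  | Carol | 556.61 
4  | Bob   | 1474.4 
5  | Carol | 590.29 
6  | Carol | 1845.27
7  | Carol | 1452.51
8  | Bob   | 1785.41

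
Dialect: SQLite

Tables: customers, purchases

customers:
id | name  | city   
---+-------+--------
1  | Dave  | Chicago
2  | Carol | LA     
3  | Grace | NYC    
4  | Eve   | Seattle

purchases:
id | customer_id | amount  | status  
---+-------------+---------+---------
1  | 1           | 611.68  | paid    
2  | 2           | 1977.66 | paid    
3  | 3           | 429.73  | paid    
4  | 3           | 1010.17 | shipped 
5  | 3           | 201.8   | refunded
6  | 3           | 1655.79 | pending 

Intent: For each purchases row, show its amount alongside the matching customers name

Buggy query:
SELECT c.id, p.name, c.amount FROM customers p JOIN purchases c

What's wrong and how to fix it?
Bug: JOIN with no ON clause produces a cartesian product; every purchases row pairs with every customers row

Fix: Specify the join condition linking the foreign key to the parent id

Corrected query:
SELECT c.id, p.name, c.amount FROM customers p JOIN purchases c ON c.customer_id = p.id

Result:
id | name  | amount 
---+-------+--------
1  | Dave  | 611.68 
2  | Carol | 1977.66
3  | Grace | 429.73 
4  | Grace | 1010.17
5  | Grace | 201.8  
6  | Grace | 1655.79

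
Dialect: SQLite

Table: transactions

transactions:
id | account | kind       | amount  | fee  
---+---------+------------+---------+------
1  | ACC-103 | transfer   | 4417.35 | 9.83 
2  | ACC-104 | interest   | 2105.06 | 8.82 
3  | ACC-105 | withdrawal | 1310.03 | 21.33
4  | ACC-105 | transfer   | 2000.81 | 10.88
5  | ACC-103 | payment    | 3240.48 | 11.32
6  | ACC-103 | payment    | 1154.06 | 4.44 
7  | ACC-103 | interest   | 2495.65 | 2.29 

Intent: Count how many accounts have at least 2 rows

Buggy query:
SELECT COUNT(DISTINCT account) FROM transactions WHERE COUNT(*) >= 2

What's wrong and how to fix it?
Bug: COUNT(*) cannot appear in WHERE; the per-group count doesn't exist yet

Fix: Use a subquery that GROUPs and filters with HAVING, then count its rows

Corrected query:
SELECT COUNT(*) FROM (SELECT account FROM transactions GROUP BY account HAVING COUNT(*) >= 2)

Result:
COUNT(*)
--------
2       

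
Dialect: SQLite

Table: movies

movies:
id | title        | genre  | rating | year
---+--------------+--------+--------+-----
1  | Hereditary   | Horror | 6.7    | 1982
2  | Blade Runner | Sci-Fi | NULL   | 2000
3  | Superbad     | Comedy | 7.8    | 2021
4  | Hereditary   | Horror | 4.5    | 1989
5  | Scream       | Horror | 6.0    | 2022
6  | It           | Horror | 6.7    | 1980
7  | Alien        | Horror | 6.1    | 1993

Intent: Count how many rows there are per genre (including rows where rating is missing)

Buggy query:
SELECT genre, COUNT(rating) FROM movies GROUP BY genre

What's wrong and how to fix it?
Bug: COUNT(rating) skips NULLs, so groups with missing rating are undercounted

Fix: Use COUNT(*) to count all rows regardless of NULL

Corrected query:
SELECT genre, COUNT(*) FROM movies GROUP BY genre

Result:
genre  | COUNT(*)
-------+---------
Comedy | 1       
Horror | 5       
Sci-Fi | 1       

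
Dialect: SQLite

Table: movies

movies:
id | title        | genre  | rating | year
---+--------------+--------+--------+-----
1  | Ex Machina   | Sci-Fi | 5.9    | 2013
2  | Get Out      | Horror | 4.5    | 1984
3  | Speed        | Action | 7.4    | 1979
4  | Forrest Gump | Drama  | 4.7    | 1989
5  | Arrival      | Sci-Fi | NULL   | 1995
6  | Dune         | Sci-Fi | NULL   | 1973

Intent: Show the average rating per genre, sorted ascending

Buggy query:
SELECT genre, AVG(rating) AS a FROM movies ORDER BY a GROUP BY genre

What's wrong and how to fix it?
Bug: GROUP BY must precede ORDER BY

Fix: Reorder: SELECT … FROM … GROUP BY … ORDER BY …

Corrected query:
SELECT genre, AVG(rating) AS a FROM movies GROUP BY genre ORDER BY a

Result:
genre  | a  
-------+----
Horror | 4.5
Drama  | 4.7
Sci-Fi | 5.9
Action | 7.4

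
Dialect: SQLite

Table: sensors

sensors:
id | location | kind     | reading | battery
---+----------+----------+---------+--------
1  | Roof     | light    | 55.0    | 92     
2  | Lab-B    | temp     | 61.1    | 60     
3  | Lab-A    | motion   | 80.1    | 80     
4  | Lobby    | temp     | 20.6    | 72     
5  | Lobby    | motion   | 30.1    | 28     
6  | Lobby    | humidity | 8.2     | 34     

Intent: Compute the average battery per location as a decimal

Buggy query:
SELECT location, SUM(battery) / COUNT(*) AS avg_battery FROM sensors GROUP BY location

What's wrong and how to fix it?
Bug: Both operands are integers, so '/' performs integer division and truncates

Fix: Cast one side to REAL so the division keeps the fractional part

Corrected query:
SELECT location, SUM(battery) * 1.0 / COUNT(*) AS avg_battery FROM sensors GROUP BY location

Result:
location | avg_battery
---------+------------
Lab-A    | 80         
Lab-B    | 60         
Lobby    | 44.666667  
Roof     | 92         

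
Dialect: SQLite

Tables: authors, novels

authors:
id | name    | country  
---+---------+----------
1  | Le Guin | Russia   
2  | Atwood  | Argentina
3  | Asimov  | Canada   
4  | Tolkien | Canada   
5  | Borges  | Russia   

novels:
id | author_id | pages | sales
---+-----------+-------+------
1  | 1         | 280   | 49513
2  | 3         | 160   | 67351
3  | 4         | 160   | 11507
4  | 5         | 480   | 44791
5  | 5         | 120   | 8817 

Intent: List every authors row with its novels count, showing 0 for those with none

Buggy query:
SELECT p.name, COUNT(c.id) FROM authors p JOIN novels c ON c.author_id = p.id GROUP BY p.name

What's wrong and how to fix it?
Bug: An inner join excludes parents with zero children

Fix: Use LEFT JOIN so parents without children still appear (COUNT(c.id) gives 0)

Corrected query:
SELECT p.name, COUNT(c.id) FROM authors p LEFT JOIN novels c ON c.author_id = p.id GROUP BY p.name

Result:
name    | COUNT(c.id)
--------+------------
Asimov  | 1          
Atwood  | 0          
Borges  | 2          
Le Guin | 1          
Tolkien | 1          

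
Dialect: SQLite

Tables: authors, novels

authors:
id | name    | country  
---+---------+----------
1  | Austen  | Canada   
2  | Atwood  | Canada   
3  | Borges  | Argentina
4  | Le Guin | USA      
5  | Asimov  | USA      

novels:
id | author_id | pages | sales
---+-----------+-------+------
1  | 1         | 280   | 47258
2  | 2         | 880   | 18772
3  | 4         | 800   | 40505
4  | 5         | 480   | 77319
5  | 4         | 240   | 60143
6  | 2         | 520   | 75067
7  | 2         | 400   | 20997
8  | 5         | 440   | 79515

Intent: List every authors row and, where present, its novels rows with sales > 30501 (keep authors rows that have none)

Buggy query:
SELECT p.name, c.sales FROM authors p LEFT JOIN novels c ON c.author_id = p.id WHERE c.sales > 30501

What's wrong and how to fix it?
Bug: A WHERE condition on the right-hand table after LEFT JOIN drops unmatched parents

Fix: Put 'c.sales > 30501' in the JOIN's ON clause instead of WHERE

Corrected query:
SELECT p.name, c.sales FROM authors p LEFT JOIN novels c ON c.author_id = p.id AND c.sales > 30501

Result:
name    | sales
--------+------
Austen  | 47258
Atwood  | 75067
Borges  | NULL 
Le Guin | 40505
Le Guin | 60143
Asimov  | 77319
Asimov  | 79515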